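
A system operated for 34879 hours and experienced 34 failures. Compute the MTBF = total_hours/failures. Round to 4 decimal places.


total_hours = 34879
failures = 34
MTBF = 34879 / 34
MTBF = 1025.8529

1025.8529


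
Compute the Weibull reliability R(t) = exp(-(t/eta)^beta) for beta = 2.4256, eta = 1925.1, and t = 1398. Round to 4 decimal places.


beta = 2.4256, eta = 1925.1, t = 1398
t/eta = 1398 / 1925.1 = 0.7262
(t/eta)^beta = 0.7262^2.4256 = 0.4602
R(t) = exp(-0.4602)
R(t) = 0.6311

0.6311


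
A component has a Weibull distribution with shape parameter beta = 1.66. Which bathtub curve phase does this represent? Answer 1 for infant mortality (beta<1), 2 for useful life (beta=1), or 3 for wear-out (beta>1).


beta = 1.66
Compare beta to 1:
beta < 1 => infant mortality (phase 1)
beta = 1 => useful life (phase 2)
beta > 1 => wear-out (phase 3)
Since beta = 1.66, this is wear-out (increasing failure rate)
Phase = 3

3


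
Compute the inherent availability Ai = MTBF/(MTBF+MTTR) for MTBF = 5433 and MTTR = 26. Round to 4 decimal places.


MTBF = 5433
MTTR = 26
MTBF + MTTR = 5459
Ai = 5433 / 5459
Ai = 0.9952

0.9952


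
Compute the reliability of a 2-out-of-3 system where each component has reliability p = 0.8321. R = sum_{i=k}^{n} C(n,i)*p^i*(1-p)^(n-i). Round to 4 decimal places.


k = 2, n = 3, p = 0.8321
i=2: C(3,2)=3 * 0.8321^2 * 0.1679^1 = 0.3488
i=3: C(3,3)=1 * 0.8321^3 * 0.1679^0 = 0.5761
R = sum of terms = 0.9249

0.9249


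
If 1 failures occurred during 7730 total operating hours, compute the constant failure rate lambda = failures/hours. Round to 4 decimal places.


failures = 1
total_hours = 7730
lambda = 1 / 7730
lambda = 0.0001

0.0001


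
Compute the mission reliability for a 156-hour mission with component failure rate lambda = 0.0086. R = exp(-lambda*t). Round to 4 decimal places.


lambda = 0.0086
mission_time = 156
lambda * t = 0.0086 * 156 = 1.3416
R = exp(-1.3416)
R = 0.2614

0.2614


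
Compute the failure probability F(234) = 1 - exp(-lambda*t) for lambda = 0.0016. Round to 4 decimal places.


lambda = 0.0016, t = 234
lambda * t = 0.3744
exp(-0.3744) = 0.6877
F(t) = 1 - 0.6877
F(t) = 0.3123

0.3123


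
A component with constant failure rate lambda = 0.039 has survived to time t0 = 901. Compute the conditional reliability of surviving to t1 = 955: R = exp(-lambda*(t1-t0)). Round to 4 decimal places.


lambda = 0.039
t0 = 901, t1 = 955
t1 - t0 = 54
lambda * (t1-t0) = 0.039 * 54 = 2.106
R = exp(-2.106)
R = 0.1217

0.1217


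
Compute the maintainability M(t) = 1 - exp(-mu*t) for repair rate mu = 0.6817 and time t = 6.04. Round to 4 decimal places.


mu = 0.6817, t = 6.04
mu * t = 0.6817 * 6.04 = 4.1175
exp(-4.1175) = 0.0163
M(t) = 1 - 0.0163
M(t) = 0.9837

0.9837


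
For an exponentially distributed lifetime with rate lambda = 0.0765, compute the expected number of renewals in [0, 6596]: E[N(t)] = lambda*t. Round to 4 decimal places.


lambda = 0.0765
t = 6596
E[N(t)] = lambda * t
E[N(t)] = 0.0765 * 6596
E[N(t)] = 504.594

504.594


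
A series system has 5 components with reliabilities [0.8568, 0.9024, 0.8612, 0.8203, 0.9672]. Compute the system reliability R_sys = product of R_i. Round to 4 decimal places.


Components: [0.8568, 0.9024, 0.8612, 0.8203, 0.9672]
After component 1 (R=0.8568): product = 0.8568
After component 2 (R=0.9024): product = 0.7732
After component 3 (R=0.8612): product = 0.6659
After component 4 (R=0.8203): product = 0.5462
After component 5 (R=0.9672): product = 0.5283
R_sys = 0.5283

0.5283


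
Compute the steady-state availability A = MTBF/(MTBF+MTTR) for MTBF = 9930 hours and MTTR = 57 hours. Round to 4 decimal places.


MTBF = 9930
MTTR = 57
MTBF + MTTR = 9987
A = 9930 / 9987
A = 0.9943

0.9943


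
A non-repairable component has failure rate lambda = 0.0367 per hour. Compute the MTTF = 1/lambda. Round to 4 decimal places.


lambda = 0.0367
MTTF = 1 / 0.0367
MTTF = 27.248

27.248


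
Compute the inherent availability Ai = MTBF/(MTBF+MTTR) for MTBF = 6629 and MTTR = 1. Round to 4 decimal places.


MTBF = 6629
MTTR = 1
MTBF + MTTR = 6630
Ai = 6629 / 6630
Ai = 0.9998

0.9998


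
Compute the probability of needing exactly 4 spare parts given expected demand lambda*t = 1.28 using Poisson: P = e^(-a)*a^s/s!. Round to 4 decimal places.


a = 1.28, s = 4
e^(-a) = e^(-1.28) = 0.278
a^s = 1.28^4 = 2.6844
s! = 24
P = 0.278 * 2.6844 / 24
P = 0.0311

0.0311


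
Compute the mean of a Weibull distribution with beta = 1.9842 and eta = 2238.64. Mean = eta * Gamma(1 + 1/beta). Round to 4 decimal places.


beta = 1.9842, eta = 2238.64
1/beta = 0.504
1 + 1/beta = 1.504
Gamma(1.504) = 0.8864
Mean = 2238.64 * 0.8864
Mean = 1984.246

1984.246


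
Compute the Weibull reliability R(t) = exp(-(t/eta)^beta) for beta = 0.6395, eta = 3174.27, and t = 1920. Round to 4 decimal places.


beta = 0.6395, eta = 3174.27, t = 1920
t/eta = 1920 / 3174.27 = 0.6049
(t/eta)^beta = 0.6049^0.6395 = 0.7251
R(t) = exp(-0.7251)
R(t) = 0.4843

0.4843


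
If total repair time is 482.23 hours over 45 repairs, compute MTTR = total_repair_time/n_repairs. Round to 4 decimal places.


total_repair_time = 482.23
n_repairs = 45
MTTR = 482.23 / 45
MTTR = 10.7162

10.7162


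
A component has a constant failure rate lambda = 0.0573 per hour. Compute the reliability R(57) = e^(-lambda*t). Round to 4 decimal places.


lambda = 0.0573
t = 57
lambda * t = 3.2661
R(t) = e^(-3.2661)
R(t) = 0.0382

0.0382


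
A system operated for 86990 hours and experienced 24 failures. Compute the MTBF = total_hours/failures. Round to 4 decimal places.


total_hours = 86990
failures = 24
MTBF = 86990 / 24
MTBF = 3624.5833

3624.5833


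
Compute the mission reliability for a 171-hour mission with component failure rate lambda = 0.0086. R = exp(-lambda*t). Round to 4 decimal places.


lambda = 0.0086
mission_time = 171
lambda * t = 0.0086 * 171 = 1.4706
R = exp(-1.4706)
R = 0.2298

0.2298


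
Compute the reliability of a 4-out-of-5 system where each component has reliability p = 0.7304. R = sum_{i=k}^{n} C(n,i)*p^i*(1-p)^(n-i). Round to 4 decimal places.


k = 4, n = 5, p = 0.7304
i=4: C(5,4)=5 * 0.7304^4 * 0.2696^1 = 0.3836
i=5: C(5,5)=1 * 0.7304^5 * 0.2696^0 = 0.2079
R = sum of terms = 0.5915

0.5915


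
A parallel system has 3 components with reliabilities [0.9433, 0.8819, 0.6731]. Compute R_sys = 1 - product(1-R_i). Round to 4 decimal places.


Components: [0.9433, 0.8819, 0.6731]
(1 - 0.9433) = 0.0567, running product = 0.0567
(1 - 0.8819) = 0.1181, running product = 0.0067
(1 - 0.6731) = 0.3269, running product = 0.0022
Product of (1-R_i) = 0.0022
R_sys = 1 - 0.0022 = 0.9978

0.9978


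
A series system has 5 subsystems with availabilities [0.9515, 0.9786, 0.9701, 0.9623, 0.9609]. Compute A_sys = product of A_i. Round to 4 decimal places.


Subsystems: [0.9515, 0.9786, 0.9701, 0.9623, 0.9609]
After subsystem 1 (A=0.9515): product = 0.9515
After subsystem 2 (A=0.9786): product = 0.9311
After subsystem 3 (A=0.9701): product = 0.9033
After subsystem 4 (A=0.9623): product = 0.8692
After subsystem 5 (A=0.9609): product = 0.8353
A_sys = 0.8353

0.8353


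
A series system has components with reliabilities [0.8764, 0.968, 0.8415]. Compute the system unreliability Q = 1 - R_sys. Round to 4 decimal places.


Components: [0.8764, 0.968, 0.8415]
After component 1: product = 0.8764
After component 2: product = 0.8484
After component 3: product = 0.7139
R_sys = 0.7139
Q = 1 - 0.7139 = 0.2861

0.2861


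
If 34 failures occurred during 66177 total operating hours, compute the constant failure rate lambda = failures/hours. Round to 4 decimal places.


failures = 34
total_hours = 66177
lambda = 34 / 66177
lambda = 0.0005

0.0005


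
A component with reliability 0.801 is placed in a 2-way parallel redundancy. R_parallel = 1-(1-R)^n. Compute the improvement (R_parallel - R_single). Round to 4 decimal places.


R_single = 0.801, n = 2
1 - R_single = 0.199
(1 - R_single)^n = 0.199^2 = 0.0396
R_parallel = 1 - 0.0396 = 0.9604
Improvement = 0.9604 - 0.801
Improvement = 0.1594

0.1594


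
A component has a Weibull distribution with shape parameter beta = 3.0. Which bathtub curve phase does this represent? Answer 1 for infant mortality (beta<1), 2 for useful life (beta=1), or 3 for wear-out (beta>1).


beta = 3.0
Compare beta to 1:
beta < 1 => infant mortality (phase 1)
beta = 1 => useful life (phase 2)
beta > 1 => wear-out (phase 3)
Since beta = 3.0, this is wear-out (increasing failure rate)
Phase = 3

3


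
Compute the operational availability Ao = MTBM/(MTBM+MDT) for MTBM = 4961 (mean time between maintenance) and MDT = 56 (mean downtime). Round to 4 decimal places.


MTBM = 4961
MDT = 56
MTBM + MDT = 5017
Ao = 4961 / 5017
Ao = 0.9888

0.9888


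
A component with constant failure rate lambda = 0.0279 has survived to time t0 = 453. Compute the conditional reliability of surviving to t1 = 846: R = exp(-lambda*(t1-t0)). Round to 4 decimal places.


lambda = 0.0279
t0 = 453, t1 = 846
t1 - t0 = 393
lambda * (t1-t0) = 0.0279 * 393 = 10.9647
R = exp(-10.9647)
R = 0.0

0.0


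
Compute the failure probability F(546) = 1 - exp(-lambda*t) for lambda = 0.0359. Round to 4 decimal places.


lambda = 0.0359, t = 546
lambda * t = 19.6014
exp(-19.6014) = 0.0
F(t) = 1 - 0.0
F(t) = 1.0

1.0


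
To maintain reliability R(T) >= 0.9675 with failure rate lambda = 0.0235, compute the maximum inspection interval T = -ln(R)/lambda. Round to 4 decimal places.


R_target = 0.9675
lambda = 0.0235
-ln(0.9675) = 0.033
T = 0.033 / 0.0235
T = 1.406

1.406


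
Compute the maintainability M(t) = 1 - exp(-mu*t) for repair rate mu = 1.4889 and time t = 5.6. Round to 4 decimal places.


mu = 1.4889, t = 5.6
mu * t = 1.4889 * 5.6 = 8.3378
exp(-8.3378) = 0.0002
M(t) = 1 - 0.0002
M(t) = 0.9998

0.9998


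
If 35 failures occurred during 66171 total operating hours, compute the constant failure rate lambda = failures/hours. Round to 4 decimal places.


failures = 35
total_hours = 66171
lambda = 35 / 66171
lambda = 0.0005

0.0005


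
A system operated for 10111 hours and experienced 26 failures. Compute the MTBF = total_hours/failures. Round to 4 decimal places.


total_hours = 10111
failures = 26
MTBF = 10111 / 26
MTBF = 388.8846

388.8846


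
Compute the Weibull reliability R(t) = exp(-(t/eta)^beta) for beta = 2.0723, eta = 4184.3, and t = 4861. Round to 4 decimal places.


beta = 2.0723, eta = 4184.3, t = 4861
t/eta = 4861 / 4184.3 = 1.1617
(t/eta)^beta = 1.1617^2.0723 = 1.3643
R(t) = exp(-1.3643)
R(t) = 0.2556

0.2556


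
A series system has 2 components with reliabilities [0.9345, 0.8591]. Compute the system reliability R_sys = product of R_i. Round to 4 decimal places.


Components: [0.9345, 0.8591]
After component 1 (R=0.9345): product = 0.9345
After component 2 (R=0.8591): product = 0.8028
R_sys = 0.8028

0.8028


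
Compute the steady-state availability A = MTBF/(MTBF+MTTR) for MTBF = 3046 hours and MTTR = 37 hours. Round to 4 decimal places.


MTBF = 3046
MTTR = 37
MTBF + MTTR = 3083
A = 3046 / 3083
A = 0.988

0.988


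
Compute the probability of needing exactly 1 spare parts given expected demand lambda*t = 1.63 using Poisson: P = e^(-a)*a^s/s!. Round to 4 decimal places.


a = 1.63, s = 1
e^(-a) = e^(-1.63) = 0.1959
a^s = 1.63^1 = 1.63
s! = 1
P = 0.1959 * 1.63 / 1
P = 0.3194

0.3194


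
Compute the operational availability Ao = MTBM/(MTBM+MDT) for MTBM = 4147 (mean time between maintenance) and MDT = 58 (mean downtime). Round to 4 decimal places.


MTBM = 4147
MDT = 58
MTBM + MDT = 4205
Ao = 4147 / 4205
Ao = 0.9862

0.9862


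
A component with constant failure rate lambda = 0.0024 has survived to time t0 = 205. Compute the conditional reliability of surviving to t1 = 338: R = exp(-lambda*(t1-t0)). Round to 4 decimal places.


lambda = 0.0024
t0 = 205, t1 = 338
t1 - t0 = 133
lambda * (t1-t0) = 0.0024 * 133 = 0.3192
R = exp(-0.3192)
R = 0.7267

0.7267


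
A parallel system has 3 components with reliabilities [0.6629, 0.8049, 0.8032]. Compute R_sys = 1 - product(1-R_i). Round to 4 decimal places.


Components: [0.6629, 0.8049, 0.8032]
(1 - 0.6629) = 0.3371, running product = 0.3371
(1 - 0.8049) = 0.1951, running product = 0.0658
(1 - 0.8032) = 0.1968, running product = 0.0129
Product of (1-R_i) = 0.0129
R_sys = 1 - 0.0129 = 0.9871

0.9871


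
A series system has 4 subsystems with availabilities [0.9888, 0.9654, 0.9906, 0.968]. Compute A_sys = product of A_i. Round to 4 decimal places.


Subsystems: [0.9888, 0.9654, 0.9906, 0.968]
After subsystem 1 (A=0.9888): product = 0.9888
After subsystem 2 (A=0.9654): product = 0.9546
After subsystem 3 (A=0.9906): product = 0.9456
After subsystem 4 (A=0.968): product = 0.9154
A_sys = 0.9154

0.9154


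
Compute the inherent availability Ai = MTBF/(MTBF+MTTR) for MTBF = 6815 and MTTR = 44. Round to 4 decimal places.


MTBF = 6815
MTTR = 44
MTBF + MTTR = 6859
Ai = 6815 / 6859
Ai = 0.9936

0.9936


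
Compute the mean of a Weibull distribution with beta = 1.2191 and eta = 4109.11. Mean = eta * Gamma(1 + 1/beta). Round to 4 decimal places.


beta = 1.2191, eta = 4109.11
1/beta = 0.8203
1 + 1/beta = 1.8203
Gamma(1.8203) = 0.9369
Mean = 4109.11 * 0.9369
Mean = 3849.9194

3849.9194


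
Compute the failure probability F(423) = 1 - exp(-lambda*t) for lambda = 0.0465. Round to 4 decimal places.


lambda = 0.0465, t = 423
lambda * t = 19.6695
exp(-19.6695) = 0.0
F(t) = 1 - 0.0
F(t) = 1.0

1.0


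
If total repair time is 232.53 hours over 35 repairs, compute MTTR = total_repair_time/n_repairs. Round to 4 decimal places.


total_repair_time = 232.53
n_repairs = 35
MTTR = 232.53 / 35
MTTR = 6.6437

6.6437


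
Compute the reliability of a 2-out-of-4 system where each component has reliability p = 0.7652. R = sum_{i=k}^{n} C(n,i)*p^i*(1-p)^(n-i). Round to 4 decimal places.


k = 2, n = 4, p = 0.7652
i=2: C(4,2)=6 * 0.7652^2 * 0.2348^2 = 0.1937
i=3: C(4,3)=4 * 0.7652^3 * 0.2348^1 = 0.4208
i=4: C(4,4)=1 * 0.7652^4 * 0.2348^0 = 0.3428
R = sum of terms = 0.9573

0.9573


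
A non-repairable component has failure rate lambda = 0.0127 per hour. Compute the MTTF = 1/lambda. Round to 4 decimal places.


lambda = 0.0127
MTTF = 1 / 0.0127
MTTF = 78.7402

78.7402


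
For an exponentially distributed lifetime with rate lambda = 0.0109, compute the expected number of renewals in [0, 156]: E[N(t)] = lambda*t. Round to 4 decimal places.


lambda = 0.0109
t = 156
E[N(t)] = lambda * t
E[N(t)] = 0.0109 * 156
E[N(t)] = 1.7004

1.7004


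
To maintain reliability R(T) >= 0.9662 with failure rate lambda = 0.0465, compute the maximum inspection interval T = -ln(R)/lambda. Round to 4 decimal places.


R_target = 0.9662
lambda = 0.0465
-ln(0.9662) = 0.0344
T = 0.0344 / 0.0465
T = 0.7395

0.7395


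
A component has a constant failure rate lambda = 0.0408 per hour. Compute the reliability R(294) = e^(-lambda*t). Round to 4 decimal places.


lambda = 0.0408
t = 294
lambda * t = 11.9952
R(t) = e^(-11.9952)
R(t) = 0.0

0.0


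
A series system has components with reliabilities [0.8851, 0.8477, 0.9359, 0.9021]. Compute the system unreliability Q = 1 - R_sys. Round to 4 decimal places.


Components: [0.8851, 0.8477, 0.9359, 0.9021]
After component 1: product = 0.8851
After component 2: product = 0.7503
After component 3: product = 0.7022
After component 4: product = 0.6335
R_sys = 0.6335
Q = 1 - 0.6335 = 0.3665

0.3665


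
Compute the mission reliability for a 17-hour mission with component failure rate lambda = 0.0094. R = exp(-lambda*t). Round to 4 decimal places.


lambda = 0.0094
mission_time = 17
lambda * t = 0.0094 * 17 = 0.1598
R = exp(-0.1598)
R = 0.8523

0.8523


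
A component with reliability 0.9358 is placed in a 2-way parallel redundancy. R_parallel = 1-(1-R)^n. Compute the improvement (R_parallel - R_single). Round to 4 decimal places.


R_single = 0.9358, n = 2
1 - R_single = 0.0642
(1 - R_single)^n = 0.0642^2 = 0.0041
R_parallel = 1 - 0.0041 = 0.9959
Improvement = 0.9959 - 0.9358
Improvement = 0.0601

0.0601


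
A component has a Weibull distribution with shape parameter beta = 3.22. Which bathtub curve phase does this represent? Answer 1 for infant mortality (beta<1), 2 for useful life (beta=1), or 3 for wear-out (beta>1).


beta = 3.22
Compare beta to 1:
beta < 1 => infant mortality (phase 1)
beta = 1 => useful life (phase 2)
beta > 1 => wear-out (phase 3)
Since beta = 3.22, this is wear-out (increasing failure rate)
Phase = 3

3


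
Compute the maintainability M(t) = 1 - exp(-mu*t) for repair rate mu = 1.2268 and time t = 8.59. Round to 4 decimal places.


mu = 1.2268, t = 8.59
mu * t = 1.2268 * 8.59 = 10.5382
exp(-10.5382) = 0.0
M(t) = 1 - 0.0
M(t) = 1.0

1.0


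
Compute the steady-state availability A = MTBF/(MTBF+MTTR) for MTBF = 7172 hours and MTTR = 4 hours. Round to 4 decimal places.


MTBF = 7172
MTTR = 4
MTBF + MTTR = 7176
A = 7172 / 7176
A = 0.9994

0.9994


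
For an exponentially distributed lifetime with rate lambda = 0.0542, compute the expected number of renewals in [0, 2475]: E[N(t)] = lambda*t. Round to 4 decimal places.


lambda = 0.0542
t = 2475
E[N(t)] = lambda * t
E[N(t)] = 0.0542 * 2475
E[N(t)] = 134.145

134.145


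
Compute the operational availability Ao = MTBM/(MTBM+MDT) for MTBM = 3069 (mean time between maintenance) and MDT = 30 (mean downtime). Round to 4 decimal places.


MTBM = 3069
MDT = 30
MTBM + MDT = 3099
Ao = 3069 / 3099
Ao = 0.9903

0.9903


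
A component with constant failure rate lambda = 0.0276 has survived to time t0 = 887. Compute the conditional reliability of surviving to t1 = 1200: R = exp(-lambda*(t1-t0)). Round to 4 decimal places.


lambda = 0.0276
t0 = 887, t1 = 1200
t1 - t0 = 313
lambda * (t1-t0) = 0.0276 * 313 = 8.6388
R = exp(-8.6388)
R = 0.0002

0.0002


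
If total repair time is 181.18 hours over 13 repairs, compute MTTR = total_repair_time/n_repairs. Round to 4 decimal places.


total_repair_time = 181.18
n_repairs = 13
MTTR = 181.18 / 13
MTTR = 13.9369

13.9369


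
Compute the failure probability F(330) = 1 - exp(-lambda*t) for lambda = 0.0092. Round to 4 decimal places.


lambda = 0.0092, t = 330
lambda * t = 3.036
exp(-3.036) = 0.048
F(t) = 1 - 0.048
F(t) = 0.952

0.952


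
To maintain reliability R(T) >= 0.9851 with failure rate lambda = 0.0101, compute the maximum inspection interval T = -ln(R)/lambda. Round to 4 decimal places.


R_target = 0.9851
lambda = 0.0101
-ln(0.9851) = 0.015
T = 0.015 / 0.0101
T = 1.4863

1.4863


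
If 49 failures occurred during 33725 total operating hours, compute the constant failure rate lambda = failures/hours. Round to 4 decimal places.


failures = 49
total_hours = 33725
lambda = 49 / 33725
lambda = 0.0015

0.0015


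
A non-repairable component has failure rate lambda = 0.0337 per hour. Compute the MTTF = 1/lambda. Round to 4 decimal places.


lambda = 0.0337
MTTF = 1 / 0.0337
MTTF = 29.6736

29.6736


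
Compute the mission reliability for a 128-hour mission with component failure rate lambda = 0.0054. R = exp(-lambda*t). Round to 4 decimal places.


lambda = 0.0054
mission_time = 128
lambda * t = 0.0054 * 128 = 0.6912
R = exp(-0.6912)
R = 0.501

0.501


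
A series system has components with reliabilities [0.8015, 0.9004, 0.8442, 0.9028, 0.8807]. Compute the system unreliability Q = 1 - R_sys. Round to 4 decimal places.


Components: [0.8015, 0.9004, 0.8442, 0.9028, 0.8807]
After component 1: product = 0.8015
After component 2: product = 0.7217
After component 3: product = 0.6092
After component 4: product = 0.55
After component 5: product = 0.4844
R_sys = 0.4844
Q = 1 - 0.4844 = 0.5156

0.5156


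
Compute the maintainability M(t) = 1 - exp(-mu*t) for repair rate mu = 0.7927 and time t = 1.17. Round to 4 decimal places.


mu = 0.7927, t = 1.17
mu * t = 0.7927 * 1.17 = 0.9275
exp(-0.9275) = 0.3956
M(t) = 1 - 0.3956
M(t) = 0.6044

0.6044


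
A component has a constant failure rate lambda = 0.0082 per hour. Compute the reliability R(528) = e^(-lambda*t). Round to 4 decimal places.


lambda = 0.0082
t = 528
lambda * t = 4.3296
R(t) = e^(-4.3296)
R(t) = 0.0132

0.0132


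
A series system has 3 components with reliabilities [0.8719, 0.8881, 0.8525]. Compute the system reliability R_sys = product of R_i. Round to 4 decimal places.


Components: [0.8719, 0.8881, 0.8525]
After component 1 (R=0.8719): product = 0.8719
After component 2 (R=0.8881): product = 0.7743
After component 3 (R=0.8525): product = 0.6601
R_sys = 0.6601

0.6601


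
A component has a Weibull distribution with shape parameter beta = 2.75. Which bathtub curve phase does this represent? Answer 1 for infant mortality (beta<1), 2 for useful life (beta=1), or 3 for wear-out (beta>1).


beta = 2.75
Compare beta to 1:
beta < 1 => infant mortality (phase 1)
beta = 1 => useful life (phase 2)
beta > 1 => wear-out (phase 3)
Since beta = 2.75, this is wear-out (increasing failure rate)
Phase = 3

3


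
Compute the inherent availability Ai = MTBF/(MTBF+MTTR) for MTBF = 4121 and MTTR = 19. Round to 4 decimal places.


MTBF = 4121
MTTR = 19
MTBF + MTTR = 4140
Ai = 4121 / 4140
Ai = 0.9954

0.9954


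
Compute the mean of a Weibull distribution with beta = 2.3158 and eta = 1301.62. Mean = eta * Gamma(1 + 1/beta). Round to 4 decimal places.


beta = 2.3158, eta = 1301.62
1/beta = 0.4318
1 + 1/beta = 1.4318
Gamma(1.4318) = 0.886
Mean = 1301.62 * 0.886
Mean = 1153.2193

1153.2193


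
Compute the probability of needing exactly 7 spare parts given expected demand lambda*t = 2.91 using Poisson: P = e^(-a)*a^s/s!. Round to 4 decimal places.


a = 2.91, s = 7
e^(-a) = e^(-2.91) = 0.0545
a^s = 2.91^7 = 1767.0585
s! = 5040
P = 0.0545 * 1767.0585 / 5040
P = 0.0191

0.0191


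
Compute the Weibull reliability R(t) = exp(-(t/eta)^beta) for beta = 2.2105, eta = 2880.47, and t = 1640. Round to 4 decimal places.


beta = 2.2105, eta = 2880.47, t = 1640
t/eta = 1640 / 2880.47 = 0.5694
(t/eta)^beta = 0.5694^2.2105 = 0.2879
R(t) = exp(-0.2879)
R(t) = 0.7498

0.7498


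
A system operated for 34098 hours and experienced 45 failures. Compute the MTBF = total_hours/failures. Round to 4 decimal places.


total_hours = 34098
failures = 45
MTBF = 34098 / 45
MTBF = 757.7333

757.7333


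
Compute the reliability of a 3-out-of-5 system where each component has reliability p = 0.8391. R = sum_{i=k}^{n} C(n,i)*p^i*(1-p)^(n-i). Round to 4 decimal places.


k = 3, n = 5, p = 0.8391
i=3: C(5,3)=10 * 0.8391^3 * 0.1609^2 = 0.153
i=4: C(5,4)=5 * 0.8391^4 * 0.1609^1 = 0.3988
i=5: C(5,5)=1 * 0.8391^5 * 0.1609^0 = 0.416
R = sum of terms = 0.9678

0.9678


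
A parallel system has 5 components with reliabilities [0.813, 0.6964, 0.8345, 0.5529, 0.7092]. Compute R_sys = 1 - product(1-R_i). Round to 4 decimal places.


Components: [0.813, 0.6964, 0.8345, 0.5529, 0.7092]
(1 - 0.813) = 0.187, running product = 0.187
(1 - 0.6964) = 0.3036, running product = 0.0568
(1 - 0.8345) = 0.1655, running product = 0.0094
(1 - 0.5529) = 0.4471, running product = 0.0042
(1 - 0.7092) = 0.2908, running product = 0.0012
Product of (1-R_i) = 0.0012
R_sys = 1 - 0.0012 = 0.9988

0.9988


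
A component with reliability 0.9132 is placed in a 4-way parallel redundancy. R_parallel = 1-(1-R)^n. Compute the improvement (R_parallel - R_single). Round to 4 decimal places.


R_single = 0.9132, n = 4
1 - R_single = 0.0868
(1 - R_single)^n = 0.0868^4 = 0.0001
R_parallel = 1 - 0.0001 = 0.9999
Improvement = 0.9999 - 0.9132
Improvement = 0.0867

0.0867


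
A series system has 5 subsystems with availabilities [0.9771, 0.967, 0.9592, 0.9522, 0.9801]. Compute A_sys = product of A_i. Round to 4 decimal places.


Subsystems: [0.9771, 0.967, 0.9592, 0.9522, 0.9801]
After subsystem 1 (A=0.9771): product = 0.9771
After subsystem 2 (A=0.967): product = 0.9449
After subsystem 3 (A=0.9592): product = 0.9063
After subsystem 4 (A=0.9522): product = 0.863
After subsystem 5 (A=0.9801): product = 0.8458
A_sys = 0.8458

0.8458


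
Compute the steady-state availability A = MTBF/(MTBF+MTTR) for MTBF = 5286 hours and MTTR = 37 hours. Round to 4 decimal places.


MTBF = 5286
MTTR = 37
MTBF + MTTR = 5323
A = 5286 / 5323
A = 0.993

0.993


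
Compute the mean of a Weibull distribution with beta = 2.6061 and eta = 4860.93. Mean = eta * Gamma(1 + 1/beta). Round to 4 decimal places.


beta = 2.6061, eta = 4860.93
1/beta = 0.3837
1 + 1/beta = 1.3837
Gamma(1.3837) = 0.8883
Mean = 4860.93 * 0.8883
Mean = 4317.8309

4317.8309


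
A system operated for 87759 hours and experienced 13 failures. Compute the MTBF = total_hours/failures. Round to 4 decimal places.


total_hours = 87759
failures = 13
MTBF = 87759 / 13
MTBF = 6750.6923

6750.6923


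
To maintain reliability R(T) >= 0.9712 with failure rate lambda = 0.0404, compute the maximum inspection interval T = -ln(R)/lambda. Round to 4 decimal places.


R_target = 0.9712
lambda = 0.0404
-ln(0.9712) = 0.0292
T = 0.0292 / 0.0404
T = 0.7233

0.7233


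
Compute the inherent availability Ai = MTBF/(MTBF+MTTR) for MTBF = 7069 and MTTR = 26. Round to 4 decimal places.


MTBF = 7069
MTTR = 26
MTBF + MTTR = 7095
Ai = 7069 / 7095
Ai = 0.9963

0.9963


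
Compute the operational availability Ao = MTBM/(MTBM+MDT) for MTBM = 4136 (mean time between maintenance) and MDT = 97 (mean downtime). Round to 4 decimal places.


MTBM = 4136
MDT = 97
MTBM + MDT = 4233
Ao = 4136 / 4233
Ao = 0.9771

0.9771


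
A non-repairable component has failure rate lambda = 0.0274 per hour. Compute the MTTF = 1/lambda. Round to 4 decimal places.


lambda = 0.0274
MTTF = 1 / 0.0274
MTTF = 36.4964

36.4964


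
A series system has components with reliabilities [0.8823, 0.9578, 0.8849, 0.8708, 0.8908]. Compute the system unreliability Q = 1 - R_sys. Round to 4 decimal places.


Components: [0.8823, 0.9578, 0.8849, 0.8708, 0.8908]
After component 1: product = 0.8823
After component 2: product = 0.8451
After component 3: product = 0.7478
After component 4: product = 0.6512
After component 5: product = 0.5801
R_sys = 0.5801
Q = 1 - 0.5801 = 0.4199

0.4199


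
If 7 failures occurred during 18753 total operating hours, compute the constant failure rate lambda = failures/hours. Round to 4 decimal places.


failures = 7
total_hours = 18753
lambda = 7 / 18753
lambda = 0.0004

0.0004


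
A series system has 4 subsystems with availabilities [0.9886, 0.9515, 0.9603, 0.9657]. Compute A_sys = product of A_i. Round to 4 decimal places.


Subsystems: [0.9886, 0.9515, 0.9603, 0.9657]
After subsystem 1 (A=0.9886): product = 0.9886
After subsystem 2 (A=0.9515): product = 0.9407
After subsystem 3 (A=0.9603): product = 0.9033
After subsystem 4 (A=0.9657): product = 0.8723
A_sys = 0.8723

0.8723


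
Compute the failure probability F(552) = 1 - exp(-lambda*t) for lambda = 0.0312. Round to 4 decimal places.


lambda = 0.0312, t = 552
lambda * t = 17.2224
exp(-17.2224) = 0.0
F(t) = 1 - 0.0
F(t) = 1.0

1.0


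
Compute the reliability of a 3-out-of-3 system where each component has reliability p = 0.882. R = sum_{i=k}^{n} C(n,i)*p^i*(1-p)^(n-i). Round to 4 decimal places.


k = 3, n = 3, p = 0.882
i=3: C(3,3)=1 * 0.882^3 * 0.118^0 = 0.6861
R = sum of terms = 0.6861

0.6861


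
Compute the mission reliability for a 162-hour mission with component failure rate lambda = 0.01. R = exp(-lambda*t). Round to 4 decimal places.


lambda = 0.01
mission_time = 162
lambda * t = 0.01 * 162 = 1.62
R = exp(-1.62)
R = 0.1979

0.1979


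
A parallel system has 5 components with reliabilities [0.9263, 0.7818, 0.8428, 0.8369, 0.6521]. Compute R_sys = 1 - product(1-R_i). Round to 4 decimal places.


Components: [0.9263, 0.7818, 0.8428, 0.8369, 0.6521]
(1 - 0.9263) = 0.0737, running product = 0.0737
(1 - 0.7818) = 0.2182, running product = 0.0161
(1 - 0.8428) = 0.1572, running product = 0.0025
(1 - 0.8369) = 0.1631, running product = 0.0004
(1 - 0.6521) = 0.3479, running product = 0.0001
Product of (1-R_i) = 0.0001
R_sys = 1 - 0.0001 = 0.9999

0.9999


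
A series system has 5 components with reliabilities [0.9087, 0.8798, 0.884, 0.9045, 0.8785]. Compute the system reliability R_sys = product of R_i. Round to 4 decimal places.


Components: [0.9087, 0.8798, 0.884, 0.9045, 0.8785]
After component 1 (R=0.9087): product = 0.9087
After component 2 (R=0.8798): product = 0.7995
After component 3 (R=0.884): product = 0.7067
After component 4 (R=0.9045): product = 0.6392
After component 5 (R=0.8785): product = 0.5616
R_sys = 0.5616

0.5616


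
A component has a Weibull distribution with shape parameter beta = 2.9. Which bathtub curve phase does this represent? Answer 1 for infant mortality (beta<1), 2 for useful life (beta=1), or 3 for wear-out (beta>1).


beta = 2.9
Compare beta to 1:
beta < 1 => infant mortality (phase 1)
beta = 1 => useful life (phase 2)
beta > 1 => wear-out (phase 3)
Since beta = 2.9, this is wear-out (increasing failure rate)
Phase = 3

3


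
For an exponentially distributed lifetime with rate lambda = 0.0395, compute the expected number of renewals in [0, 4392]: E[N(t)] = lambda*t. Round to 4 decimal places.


lambda = 0.0395
t = 4392
E[N(t)] = lambda * t
E[N(t)] = 0.0395 * 4392
E[N(t)] = 173.484

173.484


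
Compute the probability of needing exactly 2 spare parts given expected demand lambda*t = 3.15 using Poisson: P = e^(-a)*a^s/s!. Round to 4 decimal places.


a = 3.15, s = 2
e^(-a) = e^(-3.15) = 0.0429
a^s = 3.15^2 = 9.9225
s! = 2
P = 0.0429 * 9.9225 / 2
P = 0.2126

0.2126


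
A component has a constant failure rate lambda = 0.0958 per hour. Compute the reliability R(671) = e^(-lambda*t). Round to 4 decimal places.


lambda = 0.0958
t = 671
lambda * t = 64.2818
R(t) = e^(-64.2818)
R(t) = 0.0

0.0


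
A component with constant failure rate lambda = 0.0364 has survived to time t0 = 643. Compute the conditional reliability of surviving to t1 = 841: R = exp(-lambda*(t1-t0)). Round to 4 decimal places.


lambda = 0.0364
t0 = 643, t1 = 841
t1 - t0 = 198
lambda * (t1-t0) = 0.0364 * 198 = 7.2072
R = exp(-7.2072)
R = 0.0007

0.0007


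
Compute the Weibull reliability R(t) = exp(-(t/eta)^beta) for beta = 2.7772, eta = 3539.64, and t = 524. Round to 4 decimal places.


beta = 2.7772, eta = 3539.64, t = 524
t/eta = 524 / 3539.64 = 0.148
(t/eta)^beta = 0.148^2.7772 = 0.005
R(t) = exp(-0.005)
R(t) = 0.995

0.995


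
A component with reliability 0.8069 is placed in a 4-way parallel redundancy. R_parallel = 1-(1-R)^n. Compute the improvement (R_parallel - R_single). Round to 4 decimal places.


R_single = 0.8069, n = 4
1 - R_single = 0.1931
(1 - R_single)^n = 0.1931^4 = 0.0014
R_parallel = 1 - 0.0014 = 0.9986
Improvement = 0.9986 - 0.8069
Improvement = 0.1917

0.1917


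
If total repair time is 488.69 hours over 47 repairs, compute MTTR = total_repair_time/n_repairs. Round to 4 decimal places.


total_repair_time = 488.69
n_repairs = 47
MTTR = 488.69 / 47
MTTR = 10.3977

10.3977


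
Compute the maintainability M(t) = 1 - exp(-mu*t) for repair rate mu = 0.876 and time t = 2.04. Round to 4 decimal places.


mu = 0.876, t = 2.04
mu * t = 0.876 * 2.04 = 1.787
exp(-1.787) = 0.1675
M(t) = 1 - 0.1675
M(t) = 0.8325

0.8325


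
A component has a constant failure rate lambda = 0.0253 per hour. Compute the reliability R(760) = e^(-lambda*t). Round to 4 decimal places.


lambda = 0.0253
t = 760
lambda * t = 19.228
R(t) = e^(-19.228)
R(t) = 0.0

0.0


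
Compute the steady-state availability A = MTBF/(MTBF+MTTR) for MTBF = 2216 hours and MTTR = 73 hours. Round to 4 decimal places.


MTBF = 2216
MTTR = 73
MTBF + MTTR = 2289
A = 2216 / 2289
A = 0.9681

0.9681


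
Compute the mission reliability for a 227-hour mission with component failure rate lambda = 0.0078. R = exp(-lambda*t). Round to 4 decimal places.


lambda = 0.0078
mission_time = 227
lambda * t = 0.0078 * 227 = 1.7706
R = exp(-1.7706)
R = 0.1702

0.1702


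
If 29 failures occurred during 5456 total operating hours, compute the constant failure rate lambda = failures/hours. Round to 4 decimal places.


failures = 29
total_hours = 5456
lambda = 29 / 5456
lambda = 0.0053

0.0053


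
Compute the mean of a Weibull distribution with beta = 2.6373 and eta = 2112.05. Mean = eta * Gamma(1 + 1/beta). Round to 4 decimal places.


beta = 2.6373, eta = 2112.05
1/beta = 0.3792
1 + 1/beta = 1.3792
Gamma(1.3792) = 0.8886
Mean = 2112.05 * 0.8886
Mean = 1876.7626

1876.7626


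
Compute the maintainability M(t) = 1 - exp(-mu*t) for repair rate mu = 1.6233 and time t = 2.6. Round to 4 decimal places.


mu = 1.6233, t = 2.6
mu * t = 1.6233 * 2.6 = 4.2206
exp(-4.2206) = 0.0147
M(t) = 1 - 0.0147
M(t) = 0.9853

0.9853


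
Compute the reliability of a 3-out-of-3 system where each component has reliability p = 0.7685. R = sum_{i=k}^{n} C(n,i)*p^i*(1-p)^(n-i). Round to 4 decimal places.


k = 3, n = 3, p = 0.7685
i=3: C(3,3)=1 * 0.7685^3 * 0.2315^0 = 0.4539
R = sum of terms = 0.4539

0.4539


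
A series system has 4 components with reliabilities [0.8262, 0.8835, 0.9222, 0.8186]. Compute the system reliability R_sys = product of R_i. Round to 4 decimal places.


Components: [0.8262, 0.8835, 0.9222, 0.8186]
After component 1 (R=0.8262): product = 0.8262
After component 2 (R=0.8835): product = 0.7299
After component 3 (R=0.9222): product = 0.6732
After component 4 (R=0.8186): product = 0.551
R_sys = 0.551

0.551


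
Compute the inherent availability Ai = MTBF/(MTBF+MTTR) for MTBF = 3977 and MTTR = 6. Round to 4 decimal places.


MTBF = 3977
MTTR = 6
MTBF + MTTR = 3983
Ai = 3977 / 3983
Ai = 0.9985

0.9985


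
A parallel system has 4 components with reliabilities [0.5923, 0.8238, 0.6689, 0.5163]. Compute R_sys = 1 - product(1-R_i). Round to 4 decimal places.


Components: [0.5923, 0.8238, 0.6689, 0.5163]
(1 - 0.5923) = 0.4077, running product = 0.4077
(1 - 0.8238) = 0.1762, running product = 0.0718
(1 - 0.6689) = 0.3311, running product = 0.0238
(1 - 0.5163) = 0.4837, running product = 0.0115
Product of (1-R_i) = 0.0115
R_sys = 1 - 0.0115 = 0.9885

0.9885


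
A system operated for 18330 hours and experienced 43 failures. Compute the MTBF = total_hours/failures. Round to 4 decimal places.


total_hours = 18330
failures = 43
MTBF = 18330 / 43
MTBF = 426.2791

426.2791


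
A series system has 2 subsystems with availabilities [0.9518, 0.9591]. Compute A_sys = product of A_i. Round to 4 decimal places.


Subsystems: [0.9518, 0.9591]
After subsystem 1 (A=0.9518): product = 0.9518
After subsystem 2 (A=0.9591): product = 0.9129
A_sys = 0.9129

0.9129


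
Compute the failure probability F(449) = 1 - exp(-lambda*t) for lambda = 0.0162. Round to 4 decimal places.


lambda = 0.0162, t = 449
lambda * t = 7.2738
exp(-7.2738) = 0.0007
F(t) = 1 - 0.0007
F(t) = 0.9993

0.9993


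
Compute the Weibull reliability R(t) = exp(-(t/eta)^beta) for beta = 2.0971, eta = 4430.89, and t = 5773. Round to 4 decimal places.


beta = 2.0971, eta = 4430.89, t = 5773
t/eta = 5773 / 4430.89 = 1.3029
(t/eta)^beta = 1.3029^2.0971 = 1.7417
R(t) = exp(-1.7417)
R(t) = 0.1752

0.1752


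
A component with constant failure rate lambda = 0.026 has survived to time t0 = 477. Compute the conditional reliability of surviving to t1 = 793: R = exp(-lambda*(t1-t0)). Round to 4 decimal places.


lambda = 0.026
t0 = 477, t1 = 793
t1 - t0 = 316
lambda * (t1-t0) = 0.026 * 316 = 8.216
R = exp(-8.216)
R = 0.0003

0.0003


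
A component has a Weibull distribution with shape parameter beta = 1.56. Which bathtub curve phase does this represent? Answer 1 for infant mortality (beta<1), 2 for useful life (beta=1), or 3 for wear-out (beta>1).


beta = 1.56
Compare beta to 1:
beta < 1 => infant mortality (phase 1)
beta = 1 => useful life (phase 2)
beta > 1 => wear-out (phase 3)
Since beta = 1.56, this is wear-out (increasing failure rate)
Phase = 3

3


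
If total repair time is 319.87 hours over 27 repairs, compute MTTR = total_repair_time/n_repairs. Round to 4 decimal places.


total_repair_time = 319.87
n_repairs = 27
MTTR = 319.87 / 27
MTTR = 11.847

11.847


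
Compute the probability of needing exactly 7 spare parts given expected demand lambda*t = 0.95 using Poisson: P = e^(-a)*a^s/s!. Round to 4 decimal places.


a = 0.95, s = 7
e^(-a) = e^(-0.95) = 0.3867
a^s = 0.95^7 = 0.6983
s! = 5040
P = 0.3867 * 0.6983 / 5040
P = 0.0001

0.0001


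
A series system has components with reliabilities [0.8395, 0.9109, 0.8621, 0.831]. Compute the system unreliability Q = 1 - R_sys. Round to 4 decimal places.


Components: [0.8395, 0.9109, 0.8621, 0.831]
After component 1: product = 0.8395
After component 2: product = 0.7647
After component 3: product = 0.6592
After component 4: product = 0.5478
R_sys = 0.5478
Q = 1 - 0.5478 = 0.4522

0.4522


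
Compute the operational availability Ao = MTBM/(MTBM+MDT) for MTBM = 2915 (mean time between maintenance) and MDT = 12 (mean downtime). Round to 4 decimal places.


MTBM = 2915
MDT = 12
MTBM + MDT = 2927
Ao = 2915 / 2927
Ao = 0.9959

0.9959


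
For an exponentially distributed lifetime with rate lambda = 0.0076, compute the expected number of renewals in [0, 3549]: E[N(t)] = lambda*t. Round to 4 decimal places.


lambda = 0.0076
t = 3549
E[N(t)] = lambda * t
E[N(t)] = 0.0076 * 3549
E[N(t)] = 26.9724

26.9724


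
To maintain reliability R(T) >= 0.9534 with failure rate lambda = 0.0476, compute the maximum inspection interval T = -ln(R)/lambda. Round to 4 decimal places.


R_target = 0.9534
lambda = 0.0476
-ln(0.9534) = 0.0477
T = 0.0477 / 0.0476
T = 1.0025

1.0025


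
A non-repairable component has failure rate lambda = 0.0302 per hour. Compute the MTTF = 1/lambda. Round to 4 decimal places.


lambda = 0.0302
MTTF = 1 / 0.0302
MTTF = 33.1126

33.1126


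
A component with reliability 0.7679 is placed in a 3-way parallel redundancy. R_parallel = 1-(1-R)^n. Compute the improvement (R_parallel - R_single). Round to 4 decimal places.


R_single = 0.7679, n = 3
1 - R_single = 0.2321
(1 - R_single)^n = 0.2321^3 = 0.0125
R_parallel = 1 - 0.0125 = 0.9875
Improvement = 0.9875 - 0.7679
Improvement = 0.2196

0.2196


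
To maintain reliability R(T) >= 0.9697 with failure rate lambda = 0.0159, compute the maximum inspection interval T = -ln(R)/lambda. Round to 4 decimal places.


R_target = 0.9697
lambda = 0.0159
-ln(0.9697) = 0.0308
T = 0.0308 / 0.0159
T = 1.9351

1.9351


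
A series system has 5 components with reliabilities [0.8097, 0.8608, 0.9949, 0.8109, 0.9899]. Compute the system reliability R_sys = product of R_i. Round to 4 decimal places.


Components: [0.8097, 0.8608, 0.9949, 0.8109, 0.9899]
After component 1 (R=0.8097): product = 0.8097
After component 2 (R=0.8608): product = 0.697
After component 3 (R=0.9949): product = 0.6934
After component 4 (R=0.8109): product = 0.5623
After component 5 (R=0.9899): product = 0.5566
R_sys = 0.5566

0.5566


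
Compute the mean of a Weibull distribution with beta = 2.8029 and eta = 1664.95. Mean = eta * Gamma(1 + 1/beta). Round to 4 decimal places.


beta = 2.8029, eta = 1664.95
1/beta = 0.3568
1 + 1/beta = 1.3568
Gamma(1.3568) = 0.8905
Mean = 1664.95 * 0.8905
Mean = 1482.6146

1482.6146


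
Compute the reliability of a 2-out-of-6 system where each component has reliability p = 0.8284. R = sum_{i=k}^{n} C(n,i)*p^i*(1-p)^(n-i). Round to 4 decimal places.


k = 2, n = 6, p = 0.8284
i=2: C(6,2)=15 * 0.8284^2 * 0.1716^4 = 0.0089
i=3: C(6,3)=20 * 0.8284^3 * 0.1716^3 = 0.0575
i=4: C(6,4)=15 * 0.8284^4 * 0.1716^2 = 0.208
i=5: C(6,5)=6 * 0.8284^5 * 0.1716^1 = 0.4017
i=6: C(6,6)=1 * 0.8284^6 * 0.1716^0 = 0.3232
R = sum of terms = 0.9992

0.9992


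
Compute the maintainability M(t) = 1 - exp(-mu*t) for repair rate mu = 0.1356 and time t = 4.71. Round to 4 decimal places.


mu = 0.1356, t = 4.71
mu * t = 0.1356 * 4.71 = 0.6387
exp(-0.6387) = 0.528
M(t) = 1 - 0.528
M(t) = 0.472

0.472
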